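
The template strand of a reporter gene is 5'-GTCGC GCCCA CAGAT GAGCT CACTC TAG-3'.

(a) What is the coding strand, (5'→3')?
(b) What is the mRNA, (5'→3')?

(a) 5'-CTAGAGTGAGCTCATCTGTGGGCGCGAC-3'
(b) 5'-CUAGAGUGAGCUCAUCUGUGGGCGCGAC-3'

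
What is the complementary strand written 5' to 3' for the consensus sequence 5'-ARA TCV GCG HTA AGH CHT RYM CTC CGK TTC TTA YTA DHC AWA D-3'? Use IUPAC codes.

5′-HTWTGDHTARTAAGAAMCGGAGKRYADGDCTTADCGCBGATYT-3′

Standard pairs A↔T, G↔C; ambiguity codes pair R↔Y, M↔K, W↔W, D↔H, V↔B. Complement (TYTAGBCGCDATTCDGDAYRKGAGGCMAAGAATRATHDGTWTH), then reverse for 5'→3'.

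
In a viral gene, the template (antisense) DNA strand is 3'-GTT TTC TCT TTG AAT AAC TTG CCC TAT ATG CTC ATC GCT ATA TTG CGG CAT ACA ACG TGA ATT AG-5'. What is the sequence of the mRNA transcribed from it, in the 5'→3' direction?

5'-CAAAAGAGAAACUUAUUGAACGGGAUAUACGAGUAGCGAUAUAACGCCGUAUGUUGCACUUAAUC-3'

Reading the template 3'→5' as shown, RNA polymerase pairs each base (A→U, T→A, G↔C) to build mRNA 5'→3' directly.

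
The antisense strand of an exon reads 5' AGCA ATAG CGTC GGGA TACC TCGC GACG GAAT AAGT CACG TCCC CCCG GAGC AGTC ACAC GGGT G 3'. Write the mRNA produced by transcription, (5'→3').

The mRNA has the sequence of the coding strand (reverse complement of the template) with T→U. Reverse complement of AGCAATAGCGTCGGGATACCTCGCGACGGAATAAGTCACGTCCCCCCGGAGCAGTCACACGGGTG is CACCCGTGTGACTGCTCCGGGGGGACGTGACTTATTCCGTCGCGAGGTATCCCGACGCTATTGCT; then T→U.

5'-CACCCGUGUGACUGCUCCGGGGGGACGUGACUUAUUCCGUCGCGAGGUAUCCCGACGCUAUUGCU-3'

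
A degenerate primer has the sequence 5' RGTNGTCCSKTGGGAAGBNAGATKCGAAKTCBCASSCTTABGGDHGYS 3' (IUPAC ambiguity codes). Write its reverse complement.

Standard pairs A↔T, G↔C; ambiguity codes pair R↔Y, K↔M, S↔S, B↔V, D↔H, N↔N. Complement (YCANCAGGSMACCCTTCVNTCTAMGCTTMAGVGTSSGAATVCCHDCRS), then reverse for 5'→3'.

5′-SRCDHCCVTAAGSSTGVGAMTTCGMATCTNVCTTCCCAMSGGACNACY-3′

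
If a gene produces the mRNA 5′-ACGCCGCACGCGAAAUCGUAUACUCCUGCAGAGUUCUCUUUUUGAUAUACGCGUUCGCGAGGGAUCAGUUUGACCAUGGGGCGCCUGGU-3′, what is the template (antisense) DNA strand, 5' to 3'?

Replace U with T to get the coding DNA strand: ACGCCGCACGCGAAATCGTATACTCCTGCAGAGTTCTCTTTTTGATATACGCGTTCGCGAGGGATCAGTTTGACCATGGGGCGCCTGGT. The template strand is its reverse complement (complement TGCGGCGTGCGCTTTAGCATATGAGGACGTCTCAAGAGAAAAACTATATGCGCAAGCGCTCCCTAGTCAAACTGGTACCCCGCGGACCA, then reverse).

5′-ACCAGGCGCCCCATGGTCAAACTGATCCCTCGCGAACGCGTATATCAAAAAGAGAACTCTGCAGGAGTATACGATTTCGCGTGCGGCGT-3′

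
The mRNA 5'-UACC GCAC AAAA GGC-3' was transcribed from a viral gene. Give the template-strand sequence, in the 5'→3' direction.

Replace U with T to get the coding DNA strand: TACCGCACAAAAGGC. The template strand is its reverse complement (complement ATGGCGTGTTTTCCG, then reverse).

5′-GCCTTTTGTGCGGTA-3′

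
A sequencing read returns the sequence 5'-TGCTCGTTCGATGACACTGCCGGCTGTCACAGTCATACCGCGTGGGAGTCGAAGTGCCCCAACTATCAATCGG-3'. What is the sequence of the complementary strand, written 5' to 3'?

5'-CCGATTGATAGTTGGGGCACTTCGACTCCCACGCGGTATGACTGTGACAGCCGGCAGTGTCATCGAACGAGCA-3'

Pairing A↔T and G↔C gives ACGAGCAAGCTACTGTGACGGCCGACAGTGTCAGTATGGCGCACCCTCAGCTTCACGGGGTTGATAGTTAGCC, running 3'→5'. Reverse for the 5'→3' convention.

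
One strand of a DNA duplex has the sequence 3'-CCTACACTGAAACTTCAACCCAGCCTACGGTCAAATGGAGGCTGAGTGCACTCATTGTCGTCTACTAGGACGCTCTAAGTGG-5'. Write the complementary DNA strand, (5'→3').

The strand is given 3'→5', so its complement runs 5'→3' in the same left-to-right order: pair each base A↔T, G↔C.

5′-GGATGTGACTTTGAAGTTGGGTCGGATGCCAGTTTACCTCCGACTCACGTGAGTAACAGCAGATGATCCTGCGAGATTCACC-3′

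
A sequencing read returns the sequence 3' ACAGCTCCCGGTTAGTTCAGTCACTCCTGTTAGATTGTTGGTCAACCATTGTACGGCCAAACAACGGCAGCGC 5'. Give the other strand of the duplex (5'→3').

5'-TGTCGAGGGCCAATCAAGTCAGTGAGGACAATCTAACAACCAGTTGGTAACATGCCGGTTTGTTGCCGTCGCG-3'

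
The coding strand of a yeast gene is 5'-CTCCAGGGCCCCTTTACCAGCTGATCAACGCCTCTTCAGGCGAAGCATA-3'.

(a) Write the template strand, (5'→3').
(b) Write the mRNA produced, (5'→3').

(a) The template strand is the reverse complement of the coding strand: complement GAGGTCCCGGGGAAATGGTCGACTAGTTGCGGAGAAGTCCGCTTCGTAT, then reverse.
(b) mRNA matches the coding strand with T→U.

(a) 5'-TATGCTTCGCCTGAAGAGGCGTTGATCAGCTGGTAAAGGGGCCCTGGAG-3'
(b) 5'-CUCCAGGGCCCCUUUACCAGCUGAUCAACGCCUCUUCAGGCGAAGCAUA-3'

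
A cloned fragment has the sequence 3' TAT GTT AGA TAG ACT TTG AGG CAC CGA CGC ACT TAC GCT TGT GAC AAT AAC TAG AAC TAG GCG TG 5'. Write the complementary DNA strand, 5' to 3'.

5'-ATACAATCTATCTGAAACTCCGTGGCTGCGTGAATGCGAACACTGTTATTGATCTTGATCCGCAC-3'

The strand is given 3'→5', so its complement runs 5'→3' in the same left-to-right order: pair each base A↔T, G↔C.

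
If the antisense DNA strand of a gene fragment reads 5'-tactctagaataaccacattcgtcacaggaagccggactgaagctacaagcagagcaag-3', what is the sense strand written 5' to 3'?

The coding strand is complementary and antiparallel to the template: take the complement (A↔T, G↔C) and reverse.

5'-CTTGCTCTGCTTGTAGCTTCAGTCCGGCTTCCTGTGACGAATGTGGTTATTCTAGAGTA-3'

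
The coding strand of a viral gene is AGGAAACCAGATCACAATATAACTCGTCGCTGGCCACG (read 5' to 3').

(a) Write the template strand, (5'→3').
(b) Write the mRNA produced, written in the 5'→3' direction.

(a) The template strand is the reverse complement of the coding strand: complement TCCTTTGGTCTAGTGTTATATTGAGCAGCGACCGGTGC, then reverse.
(b) mRNA matches the coding strand with T→U.

(a) 5'-CGTGGCCAGCGACGAGTTATATTGTGATCTGGTTTCCT-3'
(b) 5′-AGGAAACCAGAUCACAAUAUAACUCGUCGCUGGCCACG-3′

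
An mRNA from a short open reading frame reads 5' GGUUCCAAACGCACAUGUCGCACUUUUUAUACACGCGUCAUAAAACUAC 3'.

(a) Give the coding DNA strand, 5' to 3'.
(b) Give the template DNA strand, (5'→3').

(a) The coding strand matches the mRNA with U→T.
(b) The template strand is the reverse complement of the coding strand.

(a) 5'-GGTTCCAAACGCACATGTCGCACTTTTTATACACGCGTCATAAAACTAC-3'
(b) 5'-GTAGTTTTATGACGCGTGTATAAAAAGTGCGACATGTGCGTTTGGAACC-3'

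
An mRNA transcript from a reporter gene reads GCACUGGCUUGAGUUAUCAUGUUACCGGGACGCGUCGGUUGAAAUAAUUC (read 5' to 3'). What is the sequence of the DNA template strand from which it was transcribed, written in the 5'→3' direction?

5'-GAATTATTTCAACCGACGCGTCCCGGTAACATGATAACTCAAGCCAGTGC-3'

Replace U with T to get the coding DNA strand: GCACTGGCTTGAGTTATCATGTTACCGGGACGCGTCGGTTGAAATAATTC. The template strand is its reverse complement (complement CGTGACCGAACTCAATAGTACAATGGCCCTGCGCAGCCAACTTTATTAAG, then reverse).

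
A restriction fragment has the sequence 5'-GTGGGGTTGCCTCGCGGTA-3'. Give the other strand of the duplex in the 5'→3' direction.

5′-TACCGCGAGGCAACCCCAC-3′

The complement of GTGGGGTTGCCTCGCGGTA is CACCCCAACGGAGCGCCAT (A↔T, G↔C). DNA strands are antiparallel, so the complementary strand runs 3'→5'; reversing gives the 5'→3' form.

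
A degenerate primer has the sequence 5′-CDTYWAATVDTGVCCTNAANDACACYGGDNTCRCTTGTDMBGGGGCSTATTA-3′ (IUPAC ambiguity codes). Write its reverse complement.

Standard pairs A↔T, G↔C; ambiguity codes pair R↔Y, M↔K, W↔W, S↔S, B↔V, D↔H, N↔N. Complement (GHARWTTABHACBGGANTTNHTGTGRCCHNAGYGAACAHKVCCCCGSATAAT), then reverse for 5'→3'.

5'-TAATASGCCCCVKHACAAGYGANHCCRGTGTHNTTNAGGBCAHBATTWRAHG-3'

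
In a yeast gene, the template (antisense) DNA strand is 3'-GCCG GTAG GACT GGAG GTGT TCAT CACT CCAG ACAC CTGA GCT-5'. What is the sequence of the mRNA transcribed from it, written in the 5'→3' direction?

Reading the template 3'→5' as shown, RNA polymerase pairs each base (A→U, T→A, G↔C) to build mRNA 5'→3' directly.

5′-CGGCCAUCCUGACCUCCACAAGUAGUGAGGUCUGUGGACUCGA-3′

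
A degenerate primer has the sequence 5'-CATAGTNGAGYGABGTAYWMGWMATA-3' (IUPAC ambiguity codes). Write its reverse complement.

5'-TATKWCKWRTACVTCRCTCNACTATG-3'

Standard pairs A↔T, G↔C; ambiguity codes pair Y↔R, M↔K, W↔W, B↔V, N↔N. Complement (GTATCANCTCRCTVCATRWKCWKTAT), then reverse for 5'→3'.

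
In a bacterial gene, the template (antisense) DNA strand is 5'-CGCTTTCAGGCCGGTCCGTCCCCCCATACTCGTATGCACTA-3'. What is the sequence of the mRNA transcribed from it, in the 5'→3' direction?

5′-UAGUGCAUACGAGUAUGGGGGGACGGACCGGCCUGAAAGCG-3′

The mRNA has the sequence of the coding strand (reverse complement of the template) with T→U. Reverse complement of CGCTTTCAGGCCGGTCCGTCCCCCCATACTCGTATGCACTA is TAGTGCATACGAGTATGGGGGGACGGACCGGCCTGAAAGCG; then T→U.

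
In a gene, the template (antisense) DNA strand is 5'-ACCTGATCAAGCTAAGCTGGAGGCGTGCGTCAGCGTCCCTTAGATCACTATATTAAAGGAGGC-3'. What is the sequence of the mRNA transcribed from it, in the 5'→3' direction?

5'-GCCUCCUUUAAUAUAGUGAUCUAAGGGACGCUGACGCACGCCUCCAGCUUAGCUUGAUCAGGU-3'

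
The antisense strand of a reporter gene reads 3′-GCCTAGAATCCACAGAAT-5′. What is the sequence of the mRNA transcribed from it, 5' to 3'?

5′-CGGAUCUUAGGUGUCUUA-3′

Reading the template 3'→5' as shown, RNA polymerase pairs each base (A→U, T→A, G↔C) to build mRNA 5'→3' directly.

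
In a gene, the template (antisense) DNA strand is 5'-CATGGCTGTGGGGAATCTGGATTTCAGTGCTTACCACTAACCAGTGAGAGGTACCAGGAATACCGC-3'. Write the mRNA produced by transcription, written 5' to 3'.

The mRNA has the sequence of the coding strand (reverse complement of the template) with T→U. Reverse complement of CATGGCTGTGGGGAATCTGGATTTCAGTGCTTACCACTAACCAGTGAGAGGTACCAGGAATACCGC is GCGGTATTCCTGGTACCTCTCACTGGTTAGTGGTAAGCACTGAAATCCAGATTCCCCACAGCCATG; then T→U.

5'-GCGGUAUUCCUGGUACCUCUCACUGGUUAGUGGUAAGCACUGAAAUCCAGAUUCCCCACAGCCAUG-3'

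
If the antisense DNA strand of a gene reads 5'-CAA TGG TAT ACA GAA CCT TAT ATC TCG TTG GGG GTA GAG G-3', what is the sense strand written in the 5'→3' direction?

The coding strand is complementary and antiparallel to the template: take the complement (A↔T, G↔C) and reverse.

5'-CCTCTACCCCCAACGAGATATAAGGTTCTGTATACCATTG-3'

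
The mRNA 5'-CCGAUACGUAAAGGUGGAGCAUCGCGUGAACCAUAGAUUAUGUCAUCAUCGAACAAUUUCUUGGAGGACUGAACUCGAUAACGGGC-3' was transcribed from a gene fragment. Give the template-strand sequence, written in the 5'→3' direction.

5'-GCCCGTTATCGAGTTCAGTCCTCCAAGAAATTGTTCGATGATGACATAATCTATGGTTCACGCGATGCTCCACCTTTACGTATCGG-3'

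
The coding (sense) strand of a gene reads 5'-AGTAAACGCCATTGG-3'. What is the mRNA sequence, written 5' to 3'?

5'-AGUAAACGCCAUUGG-3'

mRNA has the coding-strand sequence with U in place of T.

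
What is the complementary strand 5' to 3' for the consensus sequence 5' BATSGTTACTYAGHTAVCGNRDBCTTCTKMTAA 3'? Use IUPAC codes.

Standard pairs A↔T, G↔C; ambiguity codes pair R↔Y, M↔K, S↔S, B↔V, D↔H, N↔N. Complement (VTASCAATGARTCDATBGCNYHVGAAGAMKATT), then reverse for 5'→3'.

5'-TTAKMAGAAGVHYNCGBTADCTRAGTAACSATV-3'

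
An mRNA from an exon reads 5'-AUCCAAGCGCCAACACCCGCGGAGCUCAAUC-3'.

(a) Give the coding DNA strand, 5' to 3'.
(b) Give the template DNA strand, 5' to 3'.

(a) 5'-ATCCAAGCGCCAACACCCGCGGAGCTCAATC-3'
(b) 5'-GATTGAGCTCCGCGGGTGTTGGCGCTTGGAT-3'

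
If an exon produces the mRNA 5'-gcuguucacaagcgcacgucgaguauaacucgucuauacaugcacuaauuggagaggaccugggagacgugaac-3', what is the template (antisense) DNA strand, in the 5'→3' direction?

5'-GTTCACGTCTCCCAGGTCCTCTCCAATTAGTGCATGTATAGACGAGTTATACTCGACGTGCGCTTGTGAACAGC-3'

Replace U with T to get the coding DNA strand: GCTGTTCACAAGCGCACGTCGAGTATAACTCGTCTATACATGCACTAATTGGAGAGGACCTGGGAGACGTGAAC. The template strand is its reverse complement (complement CGACAAGTGTTCGCGTGCAGCTCATATTGAGCAGATATGTACGTGATTAACCTCTCCTGGACCCTCTGCACTTG, then reverse).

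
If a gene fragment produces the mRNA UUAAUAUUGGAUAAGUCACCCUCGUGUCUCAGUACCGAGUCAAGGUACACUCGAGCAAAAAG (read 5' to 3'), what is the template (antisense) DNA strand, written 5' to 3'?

Replace U with T to get the coding DNA strand: TTAATATTGGATAAGTCACCCTCGTGTCTCAGTACCGAGTCAAGGTACACTCGAGCAAAAAG. The template strand is its reverse complement (complement AATTATAACCTATTCAGTGGGAGCACAGAGTCATGGCTCAGTTCCATGTGAGCTCGTTTTTC, then reverse).

5'-CTTTTTGCTCGAGTGTACCTTGACTCGGTACTGAGACACGAGGGTGACTTATCCAATATTAA-3'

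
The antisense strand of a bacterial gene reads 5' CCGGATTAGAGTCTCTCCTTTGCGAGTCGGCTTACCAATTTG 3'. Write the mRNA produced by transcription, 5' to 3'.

5'-CAAAUUGGUAAGCCGACUCGCAAAGGAGAGACUCUAAUCCGG-3'

The mRNA has the sequence of the coding strand (reverse complement of the template) with T→U. Reverse complement of CCGGATTAGAGTCTCTCCTTTGCGAGTCGGCTTACCAATTTG is CAAATTGGTAAGCCGACTCGCAAAGGAGAGACTCTAATCCGG; then T→U.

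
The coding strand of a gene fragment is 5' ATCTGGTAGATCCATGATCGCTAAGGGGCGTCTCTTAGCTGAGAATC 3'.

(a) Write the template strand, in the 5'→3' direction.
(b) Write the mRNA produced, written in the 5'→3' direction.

(a) 5'-GATTCTCAGCTAAGAGACGCCCCTTAGCGATCATGGATCTACCAGAT-3'
(b) 5'-AUCUGGUAGAUCCAUGAUCGCUAAGGGGCGUCUCUUAGCUGAGAAUC-3'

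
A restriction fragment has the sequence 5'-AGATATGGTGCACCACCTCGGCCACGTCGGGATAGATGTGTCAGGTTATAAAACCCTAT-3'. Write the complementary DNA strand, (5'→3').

5'-ATAGGGTTTTATAACCTGACACATCTATCCCGACGTGGCCGAGGTGGTGCACCATATCT-3'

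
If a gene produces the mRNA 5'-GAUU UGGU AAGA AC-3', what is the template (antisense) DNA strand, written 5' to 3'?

5'-GTTCTTACCAAATC-3'

Replace U with T to get the coding DNA strand: GATTTGGTAAGAAC. The template strand is its reverse complement (complement CTAAACCATTCTTG, then reverse).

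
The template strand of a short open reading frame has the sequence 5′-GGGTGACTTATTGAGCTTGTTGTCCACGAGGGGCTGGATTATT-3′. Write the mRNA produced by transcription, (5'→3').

RNA polymerase reads the template 3'→5' and synthesizes mRNA 5'→3' by base-pairing (A→U, T→A, G↔C). The complement of the template is CCCACTGAATAACTCGAACAACAGGTGCTCCCCGACCTAATAA; antiparallel, so 5'→3' the coding strand is AATAATCCAGCCCCTCGTGGACAACAAGCTCAATAAGTCACCC. Replace T with U for the mRNA.

5′-AAUAAUCCAGCCCCUCGUGGACAACAAGCUCAAUAAGUCACCC-3′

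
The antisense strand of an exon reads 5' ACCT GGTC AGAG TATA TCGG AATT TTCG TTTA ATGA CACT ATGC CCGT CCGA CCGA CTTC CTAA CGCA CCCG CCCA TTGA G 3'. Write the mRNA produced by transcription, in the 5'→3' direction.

RNA polymerase reads the template 3'→5' and synthesizes mRNA 5'→3' by base-pairing (A→U, T→A, G↔C). The complement of the template is TGGACCAGTCTCATATAGCCTTAAAAGCAAATTACTGTGATACGGGCAGGCTGGCTGAAGGATTGCGTGGGCGGGTAACTC; antiparallel, so 5'→3' the coding strand is CTCAATGGGCGGGTGCGTTAGGAAGTCGGTCGGACGGGCATAGTGTCATTAAACGAAAATTCCGATATACTCTGACCAGGT. Replace T with U for the mRNA.

5′-CUCAAUGGGCGGGUGCGUUAGGAAGUCGGUCGGACGGGCAUAGUGUCAUUAAACGAAAAUUCCGAUAUACUCUGACCAGGU-3′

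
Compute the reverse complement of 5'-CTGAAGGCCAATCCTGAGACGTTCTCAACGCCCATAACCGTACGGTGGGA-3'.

Reading the sequence 3'→5' and pairing each base (A↔T, G↔C) gives the reverse complement directly.

5'-TCCCACCGTACGGTTATGGGCGTTGAGAACGTCTCAGGATTGGCCTTCAG-3'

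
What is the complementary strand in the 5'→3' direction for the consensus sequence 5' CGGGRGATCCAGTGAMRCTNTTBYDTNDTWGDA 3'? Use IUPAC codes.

Standard pairs A↔T, G↔C; ambiguity codes pair R↔Y, M↔K, W↔W, B↔V, D↔H, N↔N. Complement (GCCCYCTAGGTCACTKYGANAAVRHANHAWCHT), then reverse for 5'→3'.

5'-THCWAHNAHRVAANAGYKTCACTGGATCYCCCG-3'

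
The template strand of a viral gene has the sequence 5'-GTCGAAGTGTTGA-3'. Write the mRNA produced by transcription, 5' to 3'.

RNA polymerase reads the template 3'→5' and synthesizes mRNA 5'→3' by base-pairing (A→U, T→A, G↔C). The complement of the template is CAGCTTCACAACT; antiparallel, so 5'→3' the coding strand is TCAACACTTCGAC. Replace T with U for the mRNA.

5'-UCAACACUUCGAC-3'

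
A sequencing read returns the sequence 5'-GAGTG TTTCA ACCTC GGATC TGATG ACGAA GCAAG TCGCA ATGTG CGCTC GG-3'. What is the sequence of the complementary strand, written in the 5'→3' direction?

Pairing A↔T and G↔C gives CTCACAAAGTTGGAGCCTAGACTACTGCTTCGTTCAGCGTTACACGCGAGCC, running 3'→5'. Reverse for the 5'→3' convention.

5'-CCGAGCGCACATTGCGACTTGCTTCGTCATCAGATCCGAGGTTGAAACACTC-3'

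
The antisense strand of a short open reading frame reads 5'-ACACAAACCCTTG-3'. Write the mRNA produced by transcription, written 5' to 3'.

5′-CAAGGGUUUGUGU-3′

The mRNA has the sequence of the coding strand (reverse complement of the template) with T→U. Reverse complement of ACACAAACCCTTG is CAAGGGTTTGTGT; then T→U.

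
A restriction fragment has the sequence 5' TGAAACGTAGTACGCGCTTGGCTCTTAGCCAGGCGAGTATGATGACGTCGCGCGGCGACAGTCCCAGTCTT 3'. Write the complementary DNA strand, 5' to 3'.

5'-AAGACTGGGACTGTCGCCGCGCGACGTCATCATACTCGCCTGGCTAAGAGCCAAGCGCGTACTACGTTTCA-3'

The complement of TGAAACGTAGTACGCGCTTGGCTCTTAGCCAGGCGAGTATGATGACGTCGCGCGGCGACAGTCCCAGTCTT is ACTTTGCATCATGCGCGAACCGAGAATCGGTCCGCTCATACTACTGCAGCGCGCCGCTGTCAGGGTCAGAA (A↔T, G↔C). DNA strands are antiparallel, so the complementary strand runs 3'→5'; reversing gives the 5'→3' form.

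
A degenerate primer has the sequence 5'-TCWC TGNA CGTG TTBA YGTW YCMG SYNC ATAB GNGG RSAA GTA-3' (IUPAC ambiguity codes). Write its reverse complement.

Standard pairs A↔T, G↔C; ambiguity codes pair R↔Y, M↔K, W↔W, S↔S, B↔V, N↔N. Complement (AGWGACNTGCACAAVTRCAWRGKCSRNGTATVCNCCYSTTCAT), then reverse for 5'→3'.

5'-TACTTSYCCNCVTATGNRSCKGRWACRTVAACACGTNCAGWGA-3'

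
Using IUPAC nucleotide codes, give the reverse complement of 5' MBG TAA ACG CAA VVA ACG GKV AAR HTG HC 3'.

5'-GDCADYTTBMCCGTTBBTTGCGTTTACVK-3'

Standard pairs A↔T, G↔C; ambiguity codes pair R↔Y, M↔K, B↔V, H↔D. Complement (KVCATTTGCGTTBBTTGCCMBTTYDACDG), then reverse for 5'→3'.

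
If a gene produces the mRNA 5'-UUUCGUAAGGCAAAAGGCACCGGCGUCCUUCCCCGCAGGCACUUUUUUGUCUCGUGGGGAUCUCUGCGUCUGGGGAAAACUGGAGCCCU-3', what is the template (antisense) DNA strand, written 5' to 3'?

Replace U with T to get the coding DNA strand: TTTCGTAAGGCAAAAGGCACCGGCGTCCTTCCCCGCAGGCACTTTTTTGTCTCGTGGGGATCTCTGCGTCTGGGGAAAACTGGAGCCCT. The template strand is its reverse complement (complement AAAGCATTCCGTTTTCCGTGGCCGCAGGAAGGGGCGTCCGTGAAAAAACAGAGCACCCCTAGAGACGCAGACCCCTTTTGACCTCGGGA, then reverse).

5′-AGGGCTCCAGTTTTCCCCAGACGCAGAGATCCCCACGAGACAAAAAAGTGCCTGCGGGGAAGGACGCCGGTGCCTTTTGCCTTACGAAA-3′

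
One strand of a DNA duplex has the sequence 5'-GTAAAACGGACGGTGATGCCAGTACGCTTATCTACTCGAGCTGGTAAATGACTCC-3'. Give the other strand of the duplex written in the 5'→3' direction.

5′-GGAGTCATTTACCAGCTCGAGTAGATAAGCGTACTGGCATCACCGTCCGTTTTAC-3′

The complement of GTAAAACGGACGGTGATGCCAGTACGCTTATCTACTCGAGCTGGTAAATGACTCC is CATTTTGCCTGCCACTACGGTCATGCGAATAGATGAGCTCGACCATTTACTGAGG (A↔T, G↔C). DNA strands are antiparallel, so the complementary strand runs 3'→5'; reversing gives the 5'→3' form.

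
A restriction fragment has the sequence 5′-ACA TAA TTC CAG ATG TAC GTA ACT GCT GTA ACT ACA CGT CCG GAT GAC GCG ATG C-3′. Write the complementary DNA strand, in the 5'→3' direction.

Pairing A↔T and G↔C gives TGTATTAAGGTCTACATGCATTGACGACATTGATGTGCAGGCCTACTGCGCTACG, running 3'→5'. Reverse for the 5'→3' convention.

5′-GCATCGCGTCATCCGGACGTGTAGTTACAGCAGTTACGTACATCTGGAATTATGT-3′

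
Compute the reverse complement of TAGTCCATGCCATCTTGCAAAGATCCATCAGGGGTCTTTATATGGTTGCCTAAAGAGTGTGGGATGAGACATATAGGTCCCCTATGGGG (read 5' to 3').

5'-CCCCATAGGGGACCTATATGTCTCATCCCACACTCTTTAGGCAACCATATAAAGACCCCTGATGGATCTTTGCAAGATGGCATGGACTA-3'

Reading the sequence 3'→5' and pairing each base (A↔T, G↔C) gives the reverse complement directly.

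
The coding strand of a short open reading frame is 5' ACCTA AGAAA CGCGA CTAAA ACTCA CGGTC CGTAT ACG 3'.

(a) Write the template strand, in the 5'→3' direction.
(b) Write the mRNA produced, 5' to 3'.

(a) The template strand is the reverse complement of the coding strand: complement TGGATTCTTTGCGCTGATTTTGAGTGCCAGGCATATGC, then reverse.
(b) mRNA matches the coding strand with T→U.

(a) 5'-CGTATACGGACCGTGAGTTTTAGTCGCGTTTCTTAGGT-3'
(b) 5'-ACCUAAGAAACGCGACUAAAACUCACGGUCCGUAUACG-3'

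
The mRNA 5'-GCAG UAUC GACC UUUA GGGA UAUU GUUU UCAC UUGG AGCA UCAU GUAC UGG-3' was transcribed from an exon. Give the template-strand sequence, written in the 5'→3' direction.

Replace U with T to get the coding DNA strand: GCAGTATCGACCTTTAGGGATATTGTTTTCACTTGGAGCATCATGTACTGG. The template strand is its reverse complement (complement CGTCATAGCTGGAAATCCCTATAACAAAAGTGAACCTCGTAGTACATGACC, then reverse).

5'-CCAGTACATGATGCTCCAAGTGAAAACAATATCCCTAAAGGTCGATACTGC-3'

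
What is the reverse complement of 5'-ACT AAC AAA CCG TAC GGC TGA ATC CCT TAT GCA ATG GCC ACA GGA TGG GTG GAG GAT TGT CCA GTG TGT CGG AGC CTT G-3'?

Complement each base (A↔T, G↔C): TGATTGTTTGGCATGCCGACTTAGGGAATACGTTACCGGTGTCCTACCCACCTCCTAACAGGTCACACAGCCTCGGAAC. Then reverse.

5'-CAAGGCTCCGACACACTGGACAATCCTCCACCCATCCTGTGGCCATTGCATAAGGGATTCAGCCGTACGGTTTGTTAGT-3'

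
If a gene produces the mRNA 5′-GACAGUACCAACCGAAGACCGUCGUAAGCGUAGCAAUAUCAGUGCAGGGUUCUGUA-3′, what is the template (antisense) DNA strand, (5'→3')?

Replace U with T to get the coding DNA strand: GACAGTACCAACCGAAGACCGTCGTAAGCGTAGCAATATCAGTGCAGGGTTCTGTA. The template strand is its reverse complement (complement CTGTCATGGTTGGCTTCTGGCAGCATTCGCATCGTTATAGTCACGTCCCAAGACAT, then reverse).

5'-TACAGAACCCTGCACTGATATTGCTACGCTTACGACGGTCTTCGGTTGGTACTGTC-3'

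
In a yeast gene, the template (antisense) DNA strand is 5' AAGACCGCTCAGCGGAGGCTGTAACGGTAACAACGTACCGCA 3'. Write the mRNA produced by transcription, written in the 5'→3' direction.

The mRNA has the sequence of the coding strand (reverse complement of the template) with T→U. Reverse complement of AAGACCGCTCAGCGGAGGCTGTAACGGTAACAACGTACCGCA is TGCGGTACGTTGTTACCGTTACAGCCTCCGCTGAGCGGTCTT; then T→U.

5′-UGCGGUACGUUGUUACCGUUACAGCCUCCGCUGAGCGGUCUU-3′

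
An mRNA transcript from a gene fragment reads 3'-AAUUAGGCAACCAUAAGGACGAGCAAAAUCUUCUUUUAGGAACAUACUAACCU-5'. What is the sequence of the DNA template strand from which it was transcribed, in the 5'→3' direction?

Written 5'→3' the mRNA is UCCAAUCAUACAAGGAUUUUCUUCUAAAACGAGCAGGAAUACCAACGGAUUAA, so the coding DNA strand is TCCAATCATACAAGGATTTTCTTCTAAAACGAGCAGGAATACCAACGGATTAA. The template is its reverse complement.

5'-TTAATCCGTTGGTATTCCTGCTCGTTTTAGAAGAAAATCCTTGTATGATTGGA-3'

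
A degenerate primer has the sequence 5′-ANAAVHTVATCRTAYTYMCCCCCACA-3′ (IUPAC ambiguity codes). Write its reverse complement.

Standard pairs A↔T, G↔C; ambiguity codes pair R↔Y, M↔K, H↔D, V↔B, N↔N. Complement (TNTTBDABTAGYATRARKGGGGGTGT), then reverse for 5'→3'.

5′-TGTGGGGGKRARTAYGATBADBTTNT-3′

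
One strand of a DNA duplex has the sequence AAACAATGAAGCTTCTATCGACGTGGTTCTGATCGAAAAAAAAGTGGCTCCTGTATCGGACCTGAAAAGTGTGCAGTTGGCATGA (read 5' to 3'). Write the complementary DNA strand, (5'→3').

The complement of AAACAATGAAGCTTCTATCGACGTGGTTCTGATCGAAAAAAAAGTGGCTCCTGTATCGGACCTGAAAAGTGTGCAGTTGGCATGA is TTTGTTACTTCGAAGATAGCTGCACCAAGACTAGCTTTTTTTTCACCGAGGACATAGCCTGGACTTTTCACACGTCAACCGTACT (A↔T, G↔C). DNA strands are antiparallel, so the complementary strand runs 3'→5'; reversing gives the 5'→3' form.

5'-TCATGCCAACTGCACACTTTTCAGGTCCGATACAGGAGCCACTTTTTTTTCGATCAGAACCACGTCGATAGAAGCTTCATTGTTT-3'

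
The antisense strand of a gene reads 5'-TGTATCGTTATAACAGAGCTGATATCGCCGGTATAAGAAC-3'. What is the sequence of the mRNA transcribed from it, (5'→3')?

RNA polymerase reads the template 3'→5' and synthesizes mRNA 5'→3' by base-pairing (A→U, T→A, G↔C). The complement of the template is ACATAGCAATATTGTCTCGACTATAGCGGCCATATTCTTG; antiparallel, so 5'→3' the coding strand is GTTCTTATACCGGCGATATCAGCTCTGTTATAACGATACA. Replace T with U for the mRNA.

5'-GUUCUUAUACCGGCGAUAUCAGCUCUGUUAUAACGAUACA-3'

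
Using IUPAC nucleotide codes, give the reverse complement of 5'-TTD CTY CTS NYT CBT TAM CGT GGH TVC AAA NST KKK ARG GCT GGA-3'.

5'-TCCAGCCYTMMMASNTTTGBADCCACGKTAAVGARNSAGRAGHAA-3'

Standard pairs A↔T, G↔C; ambiguity codes pair R↔Y, M↔K, S↔S, B↔V, D↔H, N↔N. Complement (AAHGARGASNRAGVAATKGCACCDABGTTTNSAMMMTYCCGACCT), then reverse for 5'→3'.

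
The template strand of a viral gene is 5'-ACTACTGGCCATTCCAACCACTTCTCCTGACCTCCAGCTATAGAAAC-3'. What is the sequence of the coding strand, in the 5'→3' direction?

5′-GTTTCTATAGCTGGAGGTCAGGAGAAGTGGTTGGAATGGCCAGTAGT-3′

The coding strand is complementary and antiparallel to the template: take the complement (A↔T, G↔C) and reverse.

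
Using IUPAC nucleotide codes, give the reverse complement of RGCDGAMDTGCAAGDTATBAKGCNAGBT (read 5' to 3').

Standard pairs A↔T, G↔C; ambiguity codes pair R↔Y, M↔K, B↔V, D↔H, N↔N. Complement (YCGHCTKHACGTTCHATAVTMCGNTCVA), then reverse for 5'→3'.

5′-AVCTNGCMTVATAHCTTGCAHKTCHGCY-3′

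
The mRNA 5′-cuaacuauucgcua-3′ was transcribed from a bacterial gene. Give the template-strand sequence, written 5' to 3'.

5'-TAGCGAATAGTTAG-3'

Replace U with T to get the coding DNA strand: CTAACTATTCGCTA. The template strand is its reverse complement (complement GATTGATAAGCGAT, then reverse).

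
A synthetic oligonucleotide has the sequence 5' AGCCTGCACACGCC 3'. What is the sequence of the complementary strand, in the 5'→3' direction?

5'-GGCGTGTGCAGGCT-3'

Pairing A↔T and G↔C gives TCGGACGTGTGCGG, running 3'→5'. Reverse for the 5'→3' convention.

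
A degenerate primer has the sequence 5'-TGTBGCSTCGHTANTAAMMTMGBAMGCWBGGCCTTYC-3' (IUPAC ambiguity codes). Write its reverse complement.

5'-GRAAGGCCVWGCKTVCKAKKTTANTADCGASGCVACA-3'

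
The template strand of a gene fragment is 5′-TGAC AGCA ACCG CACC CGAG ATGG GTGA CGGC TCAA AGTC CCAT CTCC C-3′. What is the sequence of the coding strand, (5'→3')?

The coding strand is complementary and antiparallel to the template: take the complement (A↔T, G↔C) and reverse.

5'-GGGAGATGGGACTTTGAGCCGTCACCCATCTCGGGTGCGGTTGCTGTCA-3'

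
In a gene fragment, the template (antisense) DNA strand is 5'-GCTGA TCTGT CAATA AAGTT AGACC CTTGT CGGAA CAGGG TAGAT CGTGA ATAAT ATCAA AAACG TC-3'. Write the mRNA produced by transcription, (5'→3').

5'-GACGUUUUUGAUAUUAUUCACGAUCUACCCUGUUCCGACAAGGGUCUAACUUUAUUGACAGAUCAGC-3'

RNA polymerase reads the template 3'→5' and synthesizes mRNA 5'→3' by base-pairing (A→U, T→A, G↔C). The complement of the template is CGACTAGACAGTTATTTCAATCTGGGAACAGCCTTGTCCCATCTAGCACTTATTATAGTTTTTGCAG; antiparallel, so 5'→3' the coding strand is GACGTTTTTGATATTATTCACGATCTACCCTGTTCCGACAAGGGTCTAACTTTATTGACAGATCAGC. Replace T with U for the mRNA.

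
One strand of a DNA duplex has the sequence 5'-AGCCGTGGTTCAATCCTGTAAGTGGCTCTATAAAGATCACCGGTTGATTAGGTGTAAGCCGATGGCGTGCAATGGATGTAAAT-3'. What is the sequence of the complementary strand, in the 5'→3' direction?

5'-ATTTACATCCATTGCACGCCATCGGCTTACACCTAATCAACCGGTGATCTTTATAGAGCCACTTACAGGATTGAACCACGGCT-3'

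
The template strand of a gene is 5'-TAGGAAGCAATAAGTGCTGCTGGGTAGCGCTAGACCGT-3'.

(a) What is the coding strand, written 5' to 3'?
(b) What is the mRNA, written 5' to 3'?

(a) 5′-ACGGTCTAGCGCTACCCAGCAGCACTTATTGCTTCCTA-3′
(b) 5'-ACGGUCUAGCGCUACCCAGCAGCACUUAUUGCUUCCUA-3'

(a) The coding strand is the reverse complement of the template: complement ATCCTTCGTTATTCACGACGACCCATCGCGATCTGGCA, then reverse.
(b) mRNA has the coding-strand sequence with T→U.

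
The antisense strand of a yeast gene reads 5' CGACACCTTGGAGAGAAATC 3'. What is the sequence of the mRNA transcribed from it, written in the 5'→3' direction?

5'-GAUUUCUCUCCAAGGUGUCG-3'

RNA polymerase reads the template 3'→5' and synthesizes mRNA 5'→3' by base-pairing (A→U, T→A, G↔C). The complement of the template is GCTGTGGAACCTCTCTTTAG; antiparallel, so 5'→3' the coding strand is GATTTCTCTCCAAGGTGTCG. Replace T with U for the mRNA.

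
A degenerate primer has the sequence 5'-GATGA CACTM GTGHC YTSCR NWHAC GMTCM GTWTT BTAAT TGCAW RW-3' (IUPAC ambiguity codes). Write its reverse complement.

Standard pairs A↔T, G↔C; ambiguity codes pair R↔Y, M↔K, W↔W, S↔S, B↔V, H↔D, N↔N. Complement (CTACTGTGAKCACDGRASGYNWDTGCKAGKCAWAAVATTAACGTWYW), then reverse for 5'→3'.

5′-WYWTGCAATTAVAAWACKGAKCGTDWNYGSARGDCACKAGTGTCATC-3′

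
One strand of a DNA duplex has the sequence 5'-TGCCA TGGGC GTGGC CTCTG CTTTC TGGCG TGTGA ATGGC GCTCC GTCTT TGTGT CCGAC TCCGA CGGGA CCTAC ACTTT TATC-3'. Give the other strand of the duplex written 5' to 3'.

5'-GATAAAAGTGTAGGTCCCGTCGGAGTCGGACACAAAGACGGAGCGCCATTCACACGCCAGAAAGCAGAGGCCACGCCCATGGCA-3'

The complement of TGCCATGGGCGTGGCCTCTGCTTTCTGGCGTGTGAATGGCGCTCCGTCTTTGTGTCCGACTCCGACGGGACCTACACTTTTATC is ACGGTACCCGCACCGGAGACGAAAGACCGCACACTTACCGCGAGGCAGAAACACAGGCTGAGGCTGCCCTGGATGTGAAAATAG (A↔T, G↔C). DNA strands are antiparallel, so the complementary strand runs 3'→5'; reversing gives the 5'→3' form.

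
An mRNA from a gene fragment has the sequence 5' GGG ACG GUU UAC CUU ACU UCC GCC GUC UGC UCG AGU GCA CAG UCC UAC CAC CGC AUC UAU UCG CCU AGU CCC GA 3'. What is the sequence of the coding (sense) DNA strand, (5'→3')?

5'-GGGACGGTTTACCTTACTTCCGCCGTCTGCTCGAGTGCACAGTCCTACCACCGCATCTATTCGCCTAGTCCCGA-3'

The coding DNA strand has the same 5'→3' sequence as the mRNA with U replaced by T.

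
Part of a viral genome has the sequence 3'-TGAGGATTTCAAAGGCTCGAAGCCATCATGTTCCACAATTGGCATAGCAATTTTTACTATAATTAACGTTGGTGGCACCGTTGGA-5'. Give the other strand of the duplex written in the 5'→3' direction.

The strand is given 3'→5', so its complement runs 5'→3' in the same left-to-right order: pair each base A↔T, G↔C.

5'-ACTCCTAAAGTTTCCGAGCTTCGGTAGTACAAGGTGTTAACCGTATCGTTAAAAATGATATTAATTGCAACCACCGTGGCAACCT-3'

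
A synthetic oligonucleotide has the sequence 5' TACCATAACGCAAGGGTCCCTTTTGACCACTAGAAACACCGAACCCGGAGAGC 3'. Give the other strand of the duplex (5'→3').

Pairing A↔T and G↔C gives ATGGTATTGCGTTCCCAGGGAAAACTGGTGATCTTTGTGGCTTGGGCCTCTCG, running 3'→5'. Reverse for the 5'→3' convention.

5'-GCTCTCCGGGTTCGGTGTTTCTAGTGGTCAAAAGGGACCCTTGCGTTATGGTA-3'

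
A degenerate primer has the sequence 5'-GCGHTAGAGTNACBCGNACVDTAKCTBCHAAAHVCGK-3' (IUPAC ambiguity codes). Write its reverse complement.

5'-MCGBDTTTDGVAGMTAHBGTNCGVGTNACTCTADCGC-3'

Standard pairs A↔T, G↔C; ambiguity codes pair K↔M, B↔V, D↔H, N↔N. Complement (CGCDATCTCANTGVGCNTGBHATMGAVGDTTTDBGCM), then reverse for 5'→3'.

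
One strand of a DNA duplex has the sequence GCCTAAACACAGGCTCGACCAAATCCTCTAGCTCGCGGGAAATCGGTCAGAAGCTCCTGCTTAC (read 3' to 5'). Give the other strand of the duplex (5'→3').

5'-CGGATTTGTGTCCGAGCTGGTTTAGGAGATCGAGCGCCCTTTAGCCAGTCTTCGAGGACGAATG-3'

The strand is given 3'→5', so its complement runs 5'→3' in the same left-to-right order: pair each base A↔T, G↔C.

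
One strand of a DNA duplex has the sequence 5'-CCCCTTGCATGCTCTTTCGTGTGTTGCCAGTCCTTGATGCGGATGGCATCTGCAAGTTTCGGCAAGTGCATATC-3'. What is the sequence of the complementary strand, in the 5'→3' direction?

5'-GATATGCACTTGCCGAAACTTGCAGATGCCATCCGCATCAAGGACTGGCAACACACGAAAGAGCATGCAAGGGG-3'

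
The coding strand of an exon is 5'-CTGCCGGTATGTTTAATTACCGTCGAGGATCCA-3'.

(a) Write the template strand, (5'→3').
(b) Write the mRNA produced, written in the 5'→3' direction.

(a) 5'-TGGATCCTCGACGGTAATTAAACATACCGGCAG-3'
(b) 5'-CUGCCGGUAUGUUUAAUUACCGUCGAGGAUCCA-3'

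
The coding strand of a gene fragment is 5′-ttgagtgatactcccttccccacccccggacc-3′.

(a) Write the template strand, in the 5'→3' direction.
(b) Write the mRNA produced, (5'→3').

(a) The template strand is the reverse complement of the coding strand: complement AACTCACTATGAGGGAAGGGGTGGGGGCCTGG, then reverse.
(b) mRNA matches the coding strand with T→U.

(a) 5'-GGTCCGGGGGTGGGGAAGGGAGTATCACTCAA-3'
(b) 5′-UUGAGUGAUACUCCCUUCCCCACCCCCGGACC-3′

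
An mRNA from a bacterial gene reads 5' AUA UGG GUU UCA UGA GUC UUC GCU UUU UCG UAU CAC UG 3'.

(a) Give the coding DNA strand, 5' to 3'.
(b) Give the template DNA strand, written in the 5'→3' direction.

(a) 5'-ATATGGGTTTCATGAGTCTTCGCTTTTTCGTATCACTG-3'
(b) 5'-CAGTGATACGAAAAAGCGAAGACTCATGAAACCCATAT-3'

(a) The coding strand matches the mRNA with U→T.
(b) The template strand is the reverse complement of the coding strand.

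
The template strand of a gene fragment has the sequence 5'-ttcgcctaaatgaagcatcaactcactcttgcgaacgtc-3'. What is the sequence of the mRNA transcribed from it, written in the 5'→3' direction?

RNA polymerase reads the template 3'→5' and synthesizes mRNA 5'→3' by base-pairing (A→U, T→A, G↔C). The complement of the template is AAGCGGATTTACTTCGTAGTTGAGTGAGAACGCTTGCAG; antiparallel, so 5'→3' the coding strand is GACGTTCGCAAGAGTGAGTTGATGCTTCATTTAGGCGAA. Replace T with U for the mRNA.

5′-GACGUUCGCAAGAGUGAGUUGAUGCUUCAUUUAGGCGAA-3′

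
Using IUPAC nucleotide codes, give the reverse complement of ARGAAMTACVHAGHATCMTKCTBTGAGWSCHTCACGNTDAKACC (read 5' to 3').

5'-GGTMTHANCGTGADGSWCTCAVAGMAKGATDCTDBGTAKTTCYT-3'

Standard pairs A↔T, G↔C; ambiguity codes pair R↔Y, M↔K, W↔W, S↔S, B↔V, D↔H, N↔N. Complement (TYCTTKATGBDTCDTAGKAMGAVACTCWSGDAGTGCNAHTMTGG), then reverse for 5'→3'.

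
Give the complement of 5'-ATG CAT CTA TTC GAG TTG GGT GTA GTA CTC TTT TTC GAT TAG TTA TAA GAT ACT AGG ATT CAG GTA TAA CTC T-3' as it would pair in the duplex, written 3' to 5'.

3'-TACGTAGATAAGCTCAACCCACATCATGAGAAAAAGCTAATCAATATTCTATGATCCTAAGTCCATATTGAGA-5'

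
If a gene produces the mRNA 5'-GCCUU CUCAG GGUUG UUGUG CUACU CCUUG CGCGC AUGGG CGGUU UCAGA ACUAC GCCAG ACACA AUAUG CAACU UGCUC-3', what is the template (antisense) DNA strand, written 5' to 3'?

5'-GAGCAAGTTGCATATTGTGTCTGGCGTAGTTCTGAAACCGCCCATGCGCGCAAGGAGTAGCACAACAACCCTGAGAAGGC-3'

Replace U with T to get the coding DNA strand: GCCTTCTCAGGGTTGTTGTGCTACTCCTTGCGCGCATGGGCGGTTTCAGAACTACGCCAGACACAATATGCAACTTGCTC. The template strand is its reverse complement (complement CGGAAGAGTCCCAACAACACGATGAGGAACGCGCGTACCCGCCAAAGTCTTGATGCGGTCTGTGTTATACGTTGAACGAG, then reverse).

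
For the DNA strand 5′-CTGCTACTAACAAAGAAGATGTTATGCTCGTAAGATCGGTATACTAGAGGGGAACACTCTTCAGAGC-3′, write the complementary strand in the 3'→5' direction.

3'-GACGATGATTGTTTCTTCTACAATACGAGCATTCTAGCCATATGATCTCCCCTTGTGAGAAGTCTCG-5'

Base-pairing A↔T, G↔C gives the complement. The complementary strand is antiparallel, so paired with a 5'→3' strand it runs 3'→5'.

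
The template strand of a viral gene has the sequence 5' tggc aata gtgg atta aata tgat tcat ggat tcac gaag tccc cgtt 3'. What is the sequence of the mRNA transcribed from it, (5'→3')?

The mRNA has the sequence of the coding strand (reverse complement of the template) with T→U. Reverse complement of TGGCAATAGTGGATTAAATATGATTCATGGATTCACGAAGTCCCCGTT is AACGGGGACTTCGTGAATCCATGAATCATATTTAATCCACTATTGCCA; then T→U.

5'-AACGGGGACUUCGUGAAUCCAUGAAUCAUAUUUAAUCCACUAUUGCCA-3'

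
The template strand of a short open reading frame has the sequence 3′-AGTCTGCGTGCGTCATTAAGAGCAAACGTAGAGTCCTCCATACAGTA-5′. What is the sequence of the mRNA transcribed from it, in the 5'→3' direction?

5′-UCAGACGCACGCAGUAAUUCUCGUUUGCAUCUCAGGAGGUAUGUCAU-3′

Reading the template 3'→5' as shown, RNA polymerase pairs each base (A→U, T→A, G↔C) to build mRNA 5'→3' directly.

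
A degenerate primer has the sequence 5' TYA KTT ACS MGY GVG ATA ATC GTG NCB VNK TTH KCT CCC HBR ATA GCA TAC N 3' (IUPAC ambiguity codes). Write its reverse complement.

5'-NGTATGCTATYVDGGGAGMDAAMNBVGNCACGATTATCBCRCKSGTAAMTRA-3'

Standard pairs A↔T, G↔C; ambiguity codes pair R↔Y, M↔K, S↔S, B↔V, H↔D, N↔N. Complement (ARTMAATGSKCRCBCTATTAGCACNGVBNMAADMGAGGGDVYTATCGTATGN), then reverse for 5'→3'.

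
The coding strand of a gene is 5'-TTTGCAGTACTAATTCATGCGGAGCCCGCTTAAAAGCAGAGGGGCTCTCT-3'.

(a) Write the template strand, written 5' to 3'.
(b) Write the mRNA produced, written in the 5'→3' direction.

(a) 5'-AGAGAGCCCCTCTGCTTTTAAGCGGGCTCCGCATGAATTAGTACTGCAAA-3'
(b) 5'-UUUGCAGUACUAAUUCAUGCGGAGCCCGCUUAAAAGCAGAGGGGCUCUCU-3'

(a) The template strand is the reverse complement of the coding strand: complement AAACGTCATGATTAAGTACGCCTCGGGCGAATTTTCGTCTCCCCGAGAGA, then reverse.
(b) mRNA matches the coding strand with T→U.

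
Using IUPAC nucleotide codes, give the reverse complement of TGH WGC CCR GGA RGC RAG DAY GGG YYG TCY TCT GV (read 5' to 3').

Standard pairs A↔T, G↔C; ambiguity codes pair R↔Y, W↔W, D↔H, V↔B. Complement (ACDWCGGGYCCTYCGYTCHTRCCCRRCAGRAGACB), then reverse for 5'→3'.

5'-BCAGARGACRRCCCRTHCTYGCYTCCYGGGCWDCA-3'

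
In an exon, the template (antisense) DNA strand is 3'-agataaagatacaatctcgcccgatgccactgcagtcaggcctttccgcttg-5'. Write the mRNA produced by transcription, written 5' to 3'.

Reading the template 3'→5' as shown, RNA polymerase pairs each base (A→U, T→A, G↔C) to build mRNA 5'→3' directly.

5′-UCUAUUUCUAUGUUAGAGCGGGCUACGGUGACGUCAGUCCGGAAAGGCGAAC-3′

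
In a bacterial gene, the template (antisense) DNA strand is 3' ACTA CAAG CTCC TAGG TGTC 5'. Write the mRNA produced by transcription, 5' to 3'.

5'-UGAUGUUCGAGGAUCCACAG-3'

Reading the template 3'→5' as shown, RNA polymerase pairs each base (A→U, T→A, G↔C) to build mRNA 5'→3' directly.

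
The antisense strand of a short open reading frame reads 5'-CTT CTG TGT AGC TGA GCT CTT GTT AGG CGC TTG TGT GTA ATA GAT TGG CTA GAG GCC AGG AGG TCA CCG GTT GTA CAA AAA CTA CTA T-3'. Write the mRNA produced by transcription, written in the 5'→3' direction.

The mRNA has the sequence of the coding strand (reverse complement of the template) with T→U. Reverse complement of CTTCTGTGTAGCTGAGCTCTTGTTAGGCGCTTGTGTGTAATAGATTGGCTAGAGGCCAGGAGGTCACCGGTTGTACAAAAACTACTAT is ATAGTAGTTTTTGTACAACCGGTGACCTCCTGGCCTCTAGCCAATCTATTACACACAAGCGCCTAACAAGAGCTCAGCTACACAGAAG; then T→U.

5'-AUAGUAGUUUUUGUACAACCGGUGACCUCCUGGCCUCUAGCCAAUCUAUUACACACAAGCGCCUAACAAGAGCUCAGCUACACAGAAG-3'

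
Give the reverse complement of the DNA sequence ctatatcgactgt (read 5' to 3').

5′-ACAGTCGATATAG-3′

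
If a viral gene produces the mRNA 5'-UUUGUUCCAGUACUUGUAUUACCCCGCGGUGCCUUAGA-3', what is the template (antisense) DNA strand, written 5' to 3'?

5′-TCTAAGGCACCGCGGGGTAATACAAGTACTGGAACAAA-3′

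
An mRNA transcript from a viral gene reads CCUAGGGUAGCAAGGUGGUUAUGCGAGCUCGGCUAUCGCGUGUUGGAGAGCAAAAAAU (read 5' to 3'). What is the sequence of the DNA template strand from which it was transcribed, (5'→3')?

Replace U with T to get the coding DNA strand: CCTAGGGTAGCAAGGTGGTTATGCGAGCTCGGCTATCGCGTGTTGGAGAGCAAAAAAT. The template strand is its reverse complement (complement GGATCCCATCGTTCCACCAATACGCTCGAGCCGATAGCGCACAACCTCTCGTTTTTTA, then reverse).

5'-ATTTTTTGCTCTCCAACACGCGATAGCCGAGCTCGCATAACCACCTTGCTACCCTAGG-3'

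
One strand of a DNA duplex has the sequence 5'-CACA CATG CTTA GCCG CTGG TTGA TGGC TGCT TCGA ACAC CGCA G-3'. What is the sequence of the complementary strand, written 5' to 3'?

The complement of CACACATGCTTAGCCGCTGGTTGATGGCTGCTTCGAACACCGCAG is GTGTGTACGAATCGGCGACCAACTACCGACGAAGCTTGTGGCGTC (A↔T, G↔C). DNA strands are antiparallel, so the complementary strand runs 3'→5'; reversing gives the 5'→3' form.

5'-CTGCGGTGTTCGAAGCAGCCATCAACCAGCGGCTAAGCATGTGTG-3'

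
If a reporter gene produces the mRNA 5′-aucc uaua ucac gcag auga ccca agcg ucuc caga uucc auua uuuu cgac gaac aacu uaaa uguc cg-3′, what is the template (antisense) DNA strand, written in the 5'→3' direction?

Replace U with T to get the coding DNA strand: ATCCTATATCACGCAGATGACCCAAGCGTCTCCAGATTCCATTATTTTCGACGAACAACTTAAATGTCCG. The template strand is its reverse complement (complement TAGGATATAGTGCGTCTACTGGGTTCGCAGAGGTCTAAGGTAATAAAAGCTGCTTGTTGAATTTACAGGC, then reverse).

5'-CGGACATTTAAGTTGTTCGTCGAAAATAATGGAATCTGGAGACGCTTGGGTCATCTGCGTGATATAGGAT-3'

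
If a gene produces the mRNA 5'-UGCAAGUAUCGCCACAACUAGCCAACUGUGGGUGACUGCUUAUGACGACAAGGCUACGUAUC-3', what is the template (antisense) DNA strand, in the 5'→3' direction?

5'-GATACGTAGCCTTGTCGTCATAAGCAGTCACCCACAGTTGGCTAGTTGTGGCGATACTTGCA-3'

Replace U with T to get the coding DNA strand: TGCAAGTATCGCCACAACTAGCCAACTGTGGGTGACTGCTTATGACGACAAGGCTACGTATC. The template strand is its reverse complement (complement ACGTTCATAGCGGTGTTGATCGGTTGACACCCACTGACGAATACTGCTGTTCCGATGCATAG, then reverse).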